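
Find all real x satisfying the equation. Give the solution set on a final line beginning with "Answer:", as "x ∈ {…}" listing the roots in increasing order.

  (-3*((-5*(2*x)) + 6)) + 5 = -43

Step 1. [(-3*((-5*(2*x)) + 6)) + 5 = -43] +5 is outermost — subtract 5 both sides ⇒ sub: -3*((-5*(2*x)) + 6) = -48.
Step 2. [-3*((-5*(2*x)) + 6) = -48] LHS = -3·(…); ÷-3 both sides, so div: (-5*(2*x)) + 6 = 16.
Step 3. [(-5*(2*x)) + 6 = 16] 6 comes off first (subtract 6). So sub: -5*(2*x) = 10.
Step 4. [-5*(2*x) = 10] -5 out front; divide by -5, so div: 2*x = -2.
Step 5. [2*x = -2] LHS = 2·(…); ÷2 both sides. So div: x = -1.

Answer: x ∈ {-1}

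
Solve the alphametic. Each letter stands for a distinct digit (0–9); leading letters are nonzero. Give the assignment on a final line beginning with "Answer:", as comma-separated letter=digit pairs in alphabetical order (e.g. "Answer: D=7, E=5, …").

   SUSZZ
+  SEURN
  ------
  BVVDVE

Step 1. [col 1: Z + N ≡ E (mod 10)] N=9 is one option consistent with column 1 (Z + N ≡ E (mod 10), carry-in 0) — take it ⇒ N=9.
Step 2. [col 1: Z + N ≡ E (mod 10)] no forcing yet in column 1 (carry-in 0); E=7 is free and consistent — try it, so E=7.
Step 3. [col 1: Z + N ≡ E (mod 10)] column 1 reads Z+N+carry(0)=E with N=9, E=7; with digits 7,9 already taken and all letters distinct, the only value for Z is 8 ⇒ Z=8.
Step 4. [col 2: Z + R ≡ V (mod 10)] several values work for R in column 2 (Z + R ≡ V (mod 10), carry-in 1); try R=4. So R=4.
Step 5. [col 2: Z + R ≡ V (mod 10)] from column 2 (Z=8, R=4, carry-in 1, digits 4,7,8,9 already taken and all letters distinct): V must equal 3, so V=3.
Step 6. [col 3: S + U ≡ D (mod 10)] several values work for U in column 3 (S + U ≡ D (mod 10), carry-in 1); try U=5 ⇒ U=5.
Step 7. [col 3: S + U ≡ D (mod 10)] column 3 (S + U ≡ D (mod 10), carry-in 1) doesn't pin D yet; pick D=2 and continue, so D=2.
Step 8. [B] B is the leading digit of a 6-digit sum of two 5-digit numbers; the final carry is exactly 1, so B=1.
Step 9. [col 3: S + U ≡ D (mod 10)] column 3 reads S+U+carry(1)=D with U=5, D=2; with digits 1,2,3,4,5,7,8,9 already taken and all letters distinct, the only value for S is 6. So S=6.

Answer: B=1, D=2, E=7, N=9, R=4, S=6, U=5, V=3, Z=8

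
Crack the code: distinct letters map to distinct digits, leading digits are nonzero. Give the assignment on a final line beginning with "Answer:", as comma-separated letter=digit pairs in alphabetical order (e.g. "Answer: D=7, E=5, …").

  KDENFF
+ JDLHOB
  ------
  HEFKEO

Step 1. [col 1: F + B ≡ O (mod 10)] several values work for B in column 1 (F + B ≡ O (mod 10), carry-in 0); try B=2 ⇒ B=2.
Step 2. [col 1: F + B ≡ O (mod 10)] no forcing yet in column 1 (carry-in 0); F=7 is free and consistent — try it, so F=7.
Step 3. [col 1: F + B ≡ O (mod 10)] in column 1 we have F+B≡O with carry-in 0; given F=7, B=2 and digits 2,7 already taken and all letters distinct, that pins O to 9, so O=9.
Step 4. [col 2: F + O ≡ E (mod 10)] from column 2 (F=7, O=9, carry-in 0, digits 2,7,9 already taken and all letters distinct): E must equal 6 ⇒ E=6.
Step 5. [col 3: N + H ≡ K (mod 10)] K=4 is one option consistent with column 3 (N + H ≡ K (mod 10), carry-in 1) — take it. So K=4.
Step 6. [col 3: N + H ≡ K (mod 10)] several values work for N in column 3 (N + H ≡ K (mod 10), carry-in 1); try N=8. So N=8.
Step 7. [col 3: N + H ≡ K (mod 10)] column 3: given N=8, K=4, carry-in 1, and digits 2,4,6,7,8,9 already taken and all letters distinct, N+H≡K (mod 10) forces H=5. So H=5.
Step 8. [col 4: E + L ≡ F (mod 10)] from column 4 (E=6, F=7, carry-in 1, digits 2,4,5,6,7,8,9 already taken and all letters distinct): L must equal 0. So L=0.
Step 9. [col 5: D + D ≡ E (mod 10)] from column 5 (E=6, carry-in 0, digits 0,2,4,5,6,7,8,9 already taken and all letters distinct): D must equal 3 ⇒ D=3.
Step 10. [col 6: K + J ≡ H (mod 10)] from column 6 (K=4, H=5, carry-in 0, digits 0,2,3,4,5,6,7,8,9 already taken and all letters distinct): J must equal 1 ⇒ J=1.

Answer: B=2, D=3, E=6, F=7, H=5, J=1, K=4, L=0, N=8, O=9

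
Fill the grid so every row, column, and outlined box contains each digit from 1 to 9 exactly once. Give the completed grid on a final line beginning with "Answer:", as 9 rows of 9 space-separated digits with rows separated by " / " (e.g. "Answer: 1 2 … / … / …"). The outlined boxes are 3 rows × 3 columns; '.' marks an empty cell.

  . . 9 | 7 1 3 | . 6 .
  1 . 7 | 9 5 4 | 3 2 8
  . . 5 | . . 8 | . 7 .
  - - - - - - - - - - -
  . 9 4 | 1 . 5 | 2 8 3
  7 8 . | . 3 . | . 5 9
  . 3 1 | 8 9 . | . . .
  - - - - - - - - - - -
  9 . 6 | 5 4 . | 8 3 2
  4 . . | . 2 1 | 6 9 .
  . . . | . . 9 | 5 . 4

Step 1. [r3c5∈{6}] r3c5's peers cover all but 6. So r3c5=6.
Step 2. [r1c7∈{4}] r1c7 is down to just 4 ⇒ r1c7=4.
Step 3. [r1c2∈{2}] r1c2 is down to just 2 ⇒ r1c2=2.
Step 4. [r5c3∈{2}] only 2 remains possible at r5c3. So r5c3=2.
Step 5. [r6c9∈{6,7}] 6 has one home in col 9: r6c9. So r6c9=6.
Step 6. [r8c3∈{3,8}] in row 8, 8 fits only at r8c3, so r8c3=8.
Step 7. [r7c6∈{7}] r7c6 is down to just 7, so r7c6=7.
Step 8. [r9c3∈{3}] r9c3 is down to just 3 ⇒ r9c3=3.
Step 9. [r9c2∈{1,7}] in row 9, 7 fits only at r9c2. So r9c2=7.
Step 10. [r5c6∈{6}] r5c6 is down to just 6. So r5c6=6.
Step 11. [r3c7∈{1,9}] 9 has one home in row 3: r3c7. So r3c7=9.
Step 12. [r6c1∈{5}] r6c1 is down to just 5. So r6c1=5.
Step 13. [r9c1∈{2}] r9c1 has the single candidate 2, so r9c1=2.
Step 14. [r8c4∈{3}] nothing but 3 survives at r8c4, so r8c4=3.
Step 15. [r8c9∈{7}] only 7 remains possible at r8c9, so r8c9=7.
Step 16. [r6c8∈{4}] nothing but 4 survives at r6c8. So r6c8=4.
Step 17. [r4c1∈{6}] only 6 remains possible at r4c1 ⇒ r4c1=6.
Step 18. [r1c9∈{5}] only 5 remains possible at r1c9 ⇒ r1c9=5.
Step 19. [r3c9∈{1}] r3c9 is down to just 1 ⇒ r3c9=1.
Step 20. [r4c5∈{7}] only 7 remains possible at r4c5 ⇒ r4c5=7.
Step 21. [r6c6∈{2}] r6c6's peers cover all but 2. So r6c6=2.
Step 22. [r3c2∈{4}] only 4 remains possible at r3c2. So r3c2=4.
Step 23. [r6c7∈{7}] nothing but 7 survives at r6c7 ⇒ r6c7=7.
Step 24. [r8c2∈{5}] r8c2 is down to just 5, so r8c2=5.
Step 25. [r3c4∈{2}] nothing but 2 survives at r3c4, so r3c4=2.
Step 26. [r7c2∈{1}] nothing but 1 survives at r7c2 ⇒ r7c2=1.
Step 27. [r5c4∈{4}] r5c4 is down to just 4 ⇒ r5c4=4.
Step 28. [r9c5∈{8}] nothing but 8 survives at r9c5, so r9c5=8.
Step 29. [r5c7∈{1}] r5c7 is down to just 1, so r5c7=1.
Step 30. [r2c2∈{6}] r2c2's peers cover all but 6 ⇒ r2c2=6.
Step 31. [r1c1∈{8}] only 8 remains possible at r1c1, so r1c1=8.
Step 32. [r9c8∈{1}] r9c8's peers cover all but 1 ⇒ r9c8=1.
Step 33. [r9c4∈{6}] nothing but 6 survives at r9c4, so r9c4=6.
Step 34. [r3c1∈{3}] only 3 remains possible at r3c1. So r3c1=3.

Answer: 8 2 9 7 1 3 4 6 5 / 1 6 7 9 5 4 3 2 8 / 3 4 5 2 6 8 9 7 1 / 6 9 4 1 7 5 2 8 3 / 7 8 2 4 3 6 1 5 9 / 5 3 1 8 9 2 7 4 6 / 9 1 6 5 4 7 8 3 2 / 4 5 8 3 2 1 6 9 7 / 2 7 3 6 8 9 5 1 4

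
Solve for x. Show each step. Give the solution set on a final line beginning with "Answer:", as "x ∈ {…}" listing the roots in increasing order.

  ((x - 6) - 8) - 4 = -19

Step 1. [((x - 6) - 8) - 4 = -19] the outer -4 inverts by adding 4 ⇒ sub: (x - 6) - 8 = -15.
Step 2. [(x - 6) - 8 = -15] add 8: x sits inside (… - 8), so sub: x - 6 = -7.
Step 3. [x - 6 = -7] peel the -6: add 6 from each side, so sub: x = -1.

Answer: x ∈ {-1}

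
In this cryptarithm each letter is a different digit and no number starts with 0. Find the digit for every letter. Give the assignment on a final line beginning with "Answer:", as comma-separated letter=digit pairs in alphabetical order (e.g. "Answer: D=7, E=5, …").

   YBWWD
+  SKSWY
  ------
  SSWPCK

Step 1. [S] S is the leading digit of a 6-digit sum of two 5-digit numbers; the final carry is exactly 1, so S=1.
Step 2. [col 1: D + Y ≡ K (mod 10)] Y=9 is one option consistent with column 1 (D + Y ≡ K (mod 10), carry-in 0) — take it, so Y=9.
Step 3. [col 1: D + Y ≡ K (mod 10)] no forcing yet in column 1 (carry-in 0); D=6 is free and consistent — try it. So D=6.
Step 4. [col 1: D + Y ≡ K (mod 10)] in column 1 we have D+Y≡K with carry-in 0; given D=6, Y=9 and digits 1,6,9 already taken and all letters distinct, that pins K to 5, so K=5.
Step 5. [col 2: W + W ≡ C (mod 10)] in column 2 we have W+W≡C with carry-in 1; given nothing yet and digits 1,5,6,9 already taken and all letters distinct, that pins C to 7 ⇒ C=7.
Step 6. [col 2: W + W ≡ C (mod 10)] no forcing yet in column 2 (carry-in 1); W=3 is free and consistent — try it. So W=3.
Step 7. [col 3: W + S ≡ P (mod 10)] in column 3 we have W+S≡P with carry-in 0; given W=3, S=1 and digits 1,3,5,6,7,9 already taken and all letters distinct, that pins P to 4 ⇒ P=4.
Step 8. [col 4: B + K ≡ W (mod 10)] from column 4 (K=5, W=3, carry-in 0, digits 1,3,4,5,6,7,9 already taken and all letters distinct): B must equal 8 ⇒ B=8.

Answer: B=8, C=7, D=6, K=5, P=4, S=1, W=3, Y=9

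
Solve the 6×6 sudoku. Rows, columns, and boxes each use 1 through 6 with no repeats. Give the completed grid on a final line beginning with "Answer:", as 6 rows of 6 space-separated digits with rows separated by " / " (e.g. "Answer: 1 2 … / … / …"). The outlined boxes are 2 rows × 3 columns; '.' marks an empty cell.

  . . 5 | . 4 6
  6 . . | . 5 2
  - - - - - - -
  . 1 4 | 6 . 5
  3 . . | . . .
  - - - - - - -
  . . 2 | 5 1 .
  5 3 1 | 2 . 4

Step 1. [r2c4∈{1,3}] r2c4 is the only open cell in row 2 admitting 1, so r2c4=1.
Step 2. [r3c1∈{2}] r3c1's peers cover all but 2 ⇒ r3c1=2.
Step 3. [r5c2∈{4,6}] in row 5, 6 fits only at r5c2. So r5c2=6.
Step 4. [r4c2∈{5}] r4c2 is down to just 5 ⇒ r4c2=5.
Step 5. [r3c5∈{3}] only 3 remains possible at r3c5 ⇒ r3c5=3.
Step 6. [r2c2∈{4}] only 4 remains possible at r2c2, so r2c2=4.
Step 7. [r5c6∈{3}] only 3 remains possible at r5c6 ⇒ r5c6=3.
Step 8. [r4c6∈{1}] r4c6's peers cover all but 1, so r4c6=1.
Step 9. [r1c2∈{2}] r1c2's peers cover all but 2 ⇒ r1c2=2.
Step 10. [r5c1∈{4}] r5c1's peers cover all but 4. So r5c1=4.
Step 11. [r1c1∈{1}] r1c1's peers cover all but 1, so r1c1=1.
Step 12. [r4c5∈{2}] r4c5's peers cover all but 2. So r4c5=2.
Step 13. [r2c3∈{3}] r2c3 has the single candidate 3, so r2c3=3.
Step 14. [r6c5∈{6}] only 6 remains possible at r6c5. So r6c5=6.
Step 15. [r4c4∈{4}] nothing but 4 survives at r4c4, so r4c4=4.
Step 16. [r1c4∈{3}] r1c4's peers cover all but 3, so r1c4=3.
Step 17. [r4c3∈{6}] r4c3's peers cover all but 6. So r4c3=6.

Answer: 1 2 5 3 4 6 / 6 4 3 1 5 2 / 2 1 4 6 3 5 / 3 5 6 4 2 1 / 4 6 2 5 1 3 / 5 3 1 2 6 4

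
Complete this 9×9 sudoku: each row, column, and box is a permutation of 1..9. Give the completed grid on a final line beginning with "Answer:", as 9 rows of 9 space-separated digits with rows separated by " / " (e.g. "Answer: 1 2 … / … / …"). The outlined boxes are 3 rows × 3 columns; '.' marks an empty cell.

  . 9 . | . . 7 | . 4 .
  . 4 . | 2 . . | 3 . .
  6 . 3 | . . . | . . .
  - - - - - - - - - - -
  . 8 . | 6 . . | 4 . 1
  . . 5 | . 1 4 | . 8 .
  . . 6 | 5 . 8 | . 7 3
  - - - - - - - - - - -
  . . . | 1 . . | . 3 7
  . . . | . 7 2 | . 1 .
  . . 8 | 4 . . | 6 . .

Step 1. [r2c8∈{5,6,9}] in col 8, 6 fits only at r2c8. So r2c8=6.
Step 2. [r3c7∈{1,2,5,7,8,9}] in col 7, 7 fits only at r3c7, so r3c7=7.
Step 3. [r1c7∈{1,2,5,8}] r1c7 is the only open cell in col 7 admitting 1. So r1c7=1.
Step 4. [r1c3∈{2}] r1c3 is down to just 2 ⇒ r1c3=2.
Step 5. [r8c9∈{4,5,8,9}] col 9 places 4 nowhere but r8c9, so r8c9=4.
Step 6. [r8c3∈{9}] nothing but 9 survives at r8c3, so r8c3=9.
Step 7. [r7c6∈{5,6,9}] in col 6, 6 fits only at r7c6, so r7c6=6.
Step 8. [r4c8∈{2,5,9}] 5 has one home in row 4: r4c8, so r4c8=5.
Step 9. [r5c4∈{3,7,9}] across col 4, 7 lands solely at r5c4 ⇒ r5c4=7.
Step 10. [r3c4∈{8,9}] r3c4 is the only open cell in col 4 admitting 9. So r3c4=9.
Step 11. [r9c8∈{2,9}] across col 8, 9 lands solely at r9c8 ⇒ r9c8=9.
Step 12. [r9c2∈{1,2,3,5,7}] col 2 places 7 nowhere but r9c2. So r9c2=7.
Step 13. [r9c1∈{1,2,3,5}] across row 9, 1 lands solely at r9c1, so r9c1=1.
Step 14. [r7c5∈{5,8,9}] row 7 places 9 nowhere but r7c5, so r7c5=9.
Step 15. [r9c9∈{2,5}] r9c9 is the only open cell in row 9 admitting 2. So r9c9=2.
Step 16. [r6c5∈{2}] nothing but 2 survives at r6c5, so r6c5=2.
Step 17. [r4c1∈{2,3,7,9}] in row 4, 2 fits only at r4c1 ⇒ r4c1=2.
Step 18. [r6c7∈{9}] r6c7 is down to just 9, so r6c7=9.
Step 19. [r2c3∈{1,7}] across col 3, 1 lands solely at r2c3. So r2c3=1.
Step 20. [r3c2∈{5}] r3c2's peers cover all but 5 ⇒ r3c2=5.
Step 21. [r2c6∈{5}] r2c6 has the single candidate 5. So r2c6=5.
Step 22. [r2c5∈{8}] r2c5's peers cover all but 8 ⇒ r2c5=8.
Step 23. [r9c6∈{3}] only 3 remains possible at r9c6, so r9c6=3.
Step 24. [r5c2∈{3}] r5c2 has the single candidate 3. So r5c2=3.
Step 25. [r7c7∈{5,8}] across row 7, 8 lands solely at r7c7 ⇒ r7c7=8.
Step 26. [r7c1∈{4,5}] row 7 places 5 nowhere but r7c1 ⇒ r7c1=5.
Step 27. [r1c4∈{3}] only 3 remains possible at r1c4 ⇒ r1c4=3.
Step 28. [r3c9∈{8}] only 8 remains possible at r3c9. So r3c9=8.
Step 29. [r9c5∈{5}] r9c5 has the single candidate 5, so r9c5=5.
Step 30. [r1c9∈{5}] r1c9 is down to just 5, so r1c9=5.
Step 31. [r4c6∈{9}] r4c6 has the single candidate 9, so r4c6=9.
Step 32. [r8c7∈{5}] r8c7 has the single candidate 5, so r8c7=5.
Step 33. [r1c5∈{6}] r1c5 has the single candidate 6. So r1c5=6.
Step 34. [r5c9∈{6}] r5c9 is down to just 6 ⇒ r5c9=6.
Step 35. [r6c2∈{1}] nothing but 1 survives at r6c2, so r6c2=1.
Step 36. [r8c1∈{3}] only 3 remains possible at r8c1 ⇒ r8c1=3.
Step 37. [r8c2∈{6}] only 6 remains possible at r8c2. So r8c2=6.
Step 38. [r4c5∈{3}] nothing but 3 survives at r4c5 ⇒ r4c5=3.
Step 39. [r8c4∈{8}] only 8 remains possible at r8c4. So r8c4=8.
Step 40. [r7c3∈{4}] only 4 remains possible at r7c3 ⇒ r7c3=4.
Step 41. [r5c1∈{9}] r5c1 is down to just 9 ⇒ r5c1=9.
Step 42. [r3c5∈{4}] r3c5 is down to just 4. So r3c5=4.
Step 43. [r7c2∈{2}] nothing but 2 survives at r7c2, so r7c2=2.
Step 44. [r5c7∈{2}] r5c7 has the single candidate 2 ⇒ r5c7=2.
Step 45. [r1c1∈{8}] nothing but 8 survives at r1c1. So r1c1=8.
Step 46. [r3c6∈{1}] nothing but 1 survives at r3c6. So r3c6=1.
Step 47. [r3c8∈{2}] only 2 remains possible at r3c8 ⇒ r3c8=2.
Step 48. [r4c3∈{7}] r4c3's peers cover all but 7. So r4c3=7.
Step 49. [r6c1∈{4}] only 4 remains possible at r6c1, so r6c1=4.
Step 50. [r2c1∈{7}] r2c1 has the single candidate 7 ⇒ r2c1=7.
Step 51. [r2c9∈{9}] only 9 remains possible at r2c9 ⇒ r2c9=9.

Answer: 8 9 2 3 6 7 1 4 5 / 7 4 1 2 8 5 3 6 9 / 6 5 3 9 4 1 7 2 8 / 2 8 7 6 3 9 4 5 1 / 9 3 5 7 1 4 2 8 6 / 4 1 6 5 2 8 9 7 3 / 5 2 4 1 9 6 8 3 7 / 3 6 9 8 7 2 5 1 4 / 1 7 8 4 5 3 6 9 2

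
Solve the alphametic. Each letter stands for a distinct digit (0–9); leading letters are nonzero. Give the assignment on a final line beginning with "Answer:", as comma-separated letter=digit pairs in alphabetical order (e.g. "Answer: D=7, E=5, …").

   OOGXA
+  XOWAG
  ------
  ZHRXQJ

Step 1. [col 1: A + G ≡ J (mod 10)] several values work for A in column 1 (A + G ≡ J (mod 10), carry-in 0); try A=5. So A=5.
Step 2. [Z] adding two 5-digit numbers gives at most 5+1 digits, and here it does — Z is that final carry and must be 1, so Z=1.
Step 3. [col 1: A + G ≡ J (mod 10)] G=8 is one option consistent with column 1 (A + G ≡ J (mod 10), carry-in 0) — take it ⇒ G=8.
Step 4. [col 1: A + G ≡ J (mod 10)] in column 1 we have A+G≡J with carry-in 0; given A=5, G=8 and digits 1,5,8 already taken and all letters distinct, that pins J to 3. So J=3.
Step 5. [col 2: X + A ≡ Q (mod 10)] several values work for X in column 2 (X + A ≡ Q (mod 10), carry-in 1); try X=6. So X=6.
Step 6. [col 2: X + A ≡ Q (mod 10)] from column 2 (X=6, A=5, carry-in 1, digits 1,3,5,6,8 already taken and all letters distinct): Q must equal 2 ⇒ Q=2.
Step 7. [col 3: G + W ≡ X (mod 10)] column 3 reads G+W+carry(1)=X with G=8, X=6; with digits 1,2,3,5,6,8 already taken and all letters distinct, the only value for W is 7, so W=7.
Step 8. [col 4: O + O ≡ R (mod 10)] column 4 reads O+O+carry(1)=R with nothing yet; with digits 1,2,3,5,6,7,8 already taken and all letters distinct, the only value for O is 4 ⇒ O=4.
Step 9. [col 4: O + O ≡ R (mod 10)] column 4: given O=4, carry-in 1, and digits 1,2,3,4,5,6,7,8 already taken and all letters distinct, O+O≡R (mod 10) forces R=9. So R=9.
Step 10. [col 5: O + X ≡ H (mod 10)] column 5: given O=4, X=6, carry-in 0, and digits 1,2,3,4,5,6,7,8,9 already taken and all letters distinct, O+X≡H (mod 10) forces H=0 ⇒ H=0.

Answer: A=5, G=8, H=0, J=3, O=4, Q=2, R=9, W=7, X=6, Z=1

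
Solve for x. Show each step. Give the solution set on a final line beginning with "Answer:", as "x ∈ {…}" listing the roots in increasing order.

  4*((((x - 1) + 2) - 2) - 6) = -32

Step 1. [4*((((x - 1) + 2) - 2) - 6) = -32] 4 out front; divide by 4 ⇒ div: (((x - 1) + 2) - 2) - 6 = -8.
Step 2. [(((x - 1) + 2) - 2) - 6 = -8] peel the -6: add 6 from each side. So sub: ((x - 1) + 2) - 2 = -2.
Step 3. [((x - 1) + 2) - 2 = -2] add 2: x sits inside (… - 2) ⇒ sub: (x - 1) + 2 = 0.
Step 4. [(x - 1) + 2 = 0] subtract 2: x sits inside (… + 2), so sub: x - 1 = -2.
Step 5. [x - 1 = -2] peel the -1: add 1 from each side, so sub: x = -1.

Answer: x ∈ {-1}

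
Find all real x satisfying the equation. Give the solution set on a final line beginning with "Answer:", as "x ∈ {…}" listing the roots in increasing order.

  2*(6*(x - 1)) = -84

Step 1. [2*(6*(x - 1)) = -84] 2 out front; divide by 2, so div: 6*(x - 1) = -42.
Step 2. [6*(x - 1) = -42] 6 out front; divide by 6 ⇒ div: x - 1 = -7.
Step 3. [x - 1 = -7] peel the -1: add 1 from each side, so sub: x = -6.

Answer: x ∈ {-6}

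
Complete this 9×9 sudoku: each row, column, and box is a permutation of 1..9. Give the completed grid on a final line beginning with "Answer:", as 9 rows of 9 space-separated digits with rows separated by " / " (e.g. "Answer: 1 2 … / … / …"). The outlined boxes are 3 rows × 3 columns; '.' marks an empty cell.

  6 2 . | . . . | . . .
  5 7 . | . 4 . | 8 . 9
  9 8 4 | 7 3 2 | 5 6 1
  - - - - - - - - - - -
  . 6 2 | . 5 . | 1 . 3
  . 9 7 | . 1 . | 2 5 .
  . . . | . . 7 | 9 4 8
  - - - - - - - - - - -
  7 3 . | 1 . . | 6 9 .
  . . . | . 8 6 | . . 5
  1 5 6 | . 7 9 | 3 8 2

Step 1. [r5c6∈{3,4,8}] r5c6 is the only open cell in col 6 admitting 3. So r5c6=3.
Step 2. [r9c4∈{4}] r9c4's peers cover all but 4, so r9c4=4.
Step 3. [r5c1∈{4,8}] row 5 places 4 nowhere but r5c1. So r5c1=4.
Step 4. [r5c4∈{6,8}] row 5 places 8 nowhere but r5c4, so r5c4=8.
Step 5. [r1c9∈{4,7}] in col 9, 7 fits only at r1c9, so r1c9=7.
Step 6. [r8c7∈{4,7}] 7 has one home in col 7: r8c7 ⇒ r8c7=7.
Step 7. [r2c6∈{1}] r2c6's peers cover all but 1 ⇒ r2c6=1.
Step 8. [r2c3∈{3}] only 3 remains possible at r2c3. So r2c3=3.
Step 9. [r7c5∈{2}] nothing but 2 survives at r7c5. So r7c5=2.
Step 10. [r1c4∈{5,9}] r1c4 is the only open cell in col 4 admitting 5 ⇒ r1c4=5.
Step 11. [r6c5∈{6}] only 6 remains possible at r6c5. So r6c5=6.
Step 12. [r6c2∈{1}] r6c2 has the single candidate 1, so r6c2=1.
Step 13. [r2c8∈{2}] r2c8's peers cover all but 2, so r2c8=2.
Step 14. [r1c6∈{8}] r1c6 is down to just 8. So r1c6=8.
Step 15. [r8c2∈{4}] r8c2 has the single candidate 4 ⇒ r8c2=4.
Step 16. [r1c3∈{1}] nothing but 1 survives at r1c3, so r1c3=1.
Step 17. [r1c8∈{3}] r1c8's peers cover all but 3. So r1c8=3.
Step 18. [r4c6∈{4}] r4c6 has the single candidate 4. So r4c6=4.
Step 19. [r8c3∈{9}] r8c3 is down to just 9 ⇒ r8c3=9.
Step 20. [r6c3∈{5}] only 5 remains possible at r6c3. So r6c3=5.
Step 21. [r1c7∈{4}] nothing but 4 survives at r1c7, so r1c7=4.
Step 22. [r4c8∈{7}] r4c8's peers cover all but 7, so r4c8=7.
Step 23. [r4c1∈{8}] nothing but 8 survives at r4c1 ⇒ r4c1=8.
Step 24. [r8c4∈{3}] r8c4 is down to just 3 ⇒ r8c4=3.
Step 25. [r7c9∈{4}] r7c9 is down to just 4. So r7c9=4.
Step 26. [r2c4∈{6}] r2c4 has the single candidate 6 ⇒ r2c4=6.
Step 27. [r4c4∈{9}] r4c4 has the single candidate 9, so r4c4=9.
Step 28. [r8c8∈{1}] nothing but 1 survives at r8c8 ⇒ r8c8=1.
Step 29. [r7c6∈{5}] r7c6 is down to just 5, so r7c6=5.
Step 30. [r6c1∈{3}] nothing but 3 survives at r6c1 ⇒ r6c1=3.
Step 31. [r8c1∈{2}] only 2 remains possible at r8c1, so r8c1=2.
Step 32. [r1c5∈{9}] nothing but 9 survives at r1c5. So r1c5=9.
Step 33. [r7c3∈{8}] r7c3's peers cover all but 8. So r7c3=8.
Step 34. [r6c4∈{2}] r6c4 is down to just 2. So r6c4=2.
Step 35. [r5c9∈{6}] r5c9's peers cover all but 6. So r5c9=6.

Answer: 6 2 1 5 9 8 4 3 7 / 5 7 3 6 4 1 8 2 9 / 9 8 4 7 3 2 5 6 1 / 8 6 2 9 5 4 1 7 3 / 4 9 7 8 1 3 2 5 6 / 3 1 5 2 6 7 9 4 8 / 7 3 8 1 2 5 6 9 4 / 2 4 9 3 8 6 7 1 5 / 1 5 6 4 7 9 3 8 2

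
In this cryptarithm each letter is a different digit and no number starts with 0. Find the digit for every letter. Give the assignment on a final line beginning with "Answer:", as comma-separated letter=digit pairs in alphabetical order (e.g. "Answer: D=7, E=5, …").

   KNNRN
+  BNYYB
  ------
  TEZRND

Step 1. [col 1: N + B ≡ D (mod 10)] several values work for D in column 1 (N + B ≡ D (mod 10), carry-in 0); try D=0. So D=0.
Step 2. [col 1: N + B ≡ D (mod 10)] column 1 (N + B ≡ D (mod 10), carry-in 0) doesn't pin N yet; pick N=3 and continue, so N=3.
Step 3. [T] T is the leading digit of a 6-digit sum of two 5-digit numbers; the final carry is exactly 1 ⇒ T=1.
Step 4. [col 1: N + B ≡ D (mod 10)] from column 1 (N=3, D=0, carry-in 0, digits 0,1,3 already taken and all letters distinct): B must equal 7 ⇒ B=7.
Step 5. [col 2: R + Y ≡ N (mod 10)] no forcing yet in column 2 (carry-in 1); R=8 is free and consistent — try it, so R=8.
Step 6. [col 2: R + Y ≡ N (mod 10)] column 2 reads R+Y+carry(1)=N with R=8, N=3; with digits 0,1,3,7,8 already taken and all letters distinct, the only value for Y is 4. So Y=4.
Step 7. [col 4: N + N ≡ Z (mod 10)] in column 4 we have N+N≡Z with carry-in 0; given N=3 and digits 0,1,3,4,7,8 already taken and all letters distinct, that pins Z to 6. So Z=6.
Step 8. [col 5: K + B ≡ E (mod 10)] several values work for E in column 5 (K + B ≡ E (mod 10), carry-in 0); try E=2 ⇒ E=2.
Step 9. [col 5: K + B ≡ E (mod 10)] in column 5 we have K+B≡E with carry-in 0; given B=7, E=2 and digits 0,1,2,3,4,6,7,8 already taken and all letters distinct, that pins K to 5. So K=5.

Answer: B=7, D=0, E=2, K=5, N=3, R=8, T=1, Y=4, Z=6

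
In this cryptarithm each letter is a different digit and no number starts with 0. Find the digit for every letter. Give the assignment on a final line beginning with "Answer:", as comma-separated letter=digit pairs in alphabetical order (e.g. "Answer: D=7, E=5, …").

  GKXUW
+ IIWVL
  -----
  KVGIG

Step 1. [col 1: W + L ≡ G (mod 10)] several values work for L in column 1 (W + L ≡ G (mod 10), carry-in 0); try L=1. So L=1.
Step 2. [col 1: W + L ≡ G (mod 10)] column 1 (W + L ≡ G (mod 10), carry-in 0) doesn't pin G yet; pick G=5 and continue, so G=5.
Step 3. [col 1: W + L ≡ G (mod 10)] column 1 reads W+L+carry(0)=G with L=1, G=5; with digits 1,5 already taken and all letters distinct, the only value for W is 4, so W=4.
Step 4. [col 2: U + V ≡ I (mod 10)] I=2 is one option consistent with column 2 (U + V ≡ I (mod 10), carry-in 0) — take it, so I=2.
Step 5. [col 2: U + V ≡ I (mod 10)] column 2 (U + V ≡ I (mod 10), carry-in 0) doesn't pin V yet; pick V=9 and continue ⇒ V=9.
Step 6. [col 2: U + V ≡ I (mod 10)] from column 2 (V=9, I=2, carry-in 0, digits 1,2,4,5,9 already taken and all letters distinct): U must equal 3, so U=3.
Step 7. [col 3: X + W ≡ G (mod 10)] in column 3 we have X+W≡G with carry-in 1; given W=4, G=5 and digits 1,2,3,4,5,9 already taken and all letters distinct, that pins X to 0 ⇒ X=0.
Step 8. [col 4: K + I ≡ V (mod 10)] column 4: given I=2, V=9, carry-in 0, and digits 0,1,2,3,4,5,9 already taken and all letters distinct, K+I≡V (mod 10) forces K=7, so K=7.

Answer: G=5, I=2, K=7, L=1, U=3, V=9, W=4, X=0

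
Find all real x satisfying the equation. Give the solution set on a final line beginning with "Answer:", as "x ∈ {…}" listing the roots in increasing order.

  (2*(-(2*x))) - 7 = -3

Step 1. [(2*(-(2*x))) - 7 = -3] the outer -7 inverts by adding 7. So sub: 2*(-(2*x)) = 4.
Step 2. [2*(-(2*x)) = 4] 2·(inner) — divide through by 2. So div: -(2*x) = 2.
Step 3. [-(2*x) = 2] leading − — multiply by −1, so neg: 2*x = -2.
Step 4. [2*x = -2] LHS = 2·(…); ÷2 both sides ⇒ div: x = -1.

Answer: x ∈ {-1}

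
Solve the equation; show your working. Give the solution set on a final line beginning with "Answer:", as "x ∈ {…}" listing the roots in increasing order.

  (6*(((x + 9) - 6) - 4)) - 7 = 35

Step 1. [(6*(((x + 9) - 6) - 4)) - 7 = 35] peel the -7: add 7 from each side ⇒ sub: 6*(((x + 9) - 6) - 4) = 42.
Step 2. [6*(((x + 9) - 6) - 4) = 42] divide by the outer 6. So div: ((x + 9) - 6) - 4 = 7.
Step 3. [((x + 9) - 6) - 4 = 7] peel the -4: add 4 from each side, so sub: (x + 9) - 6 = 11.
Step 4. [(x + 9) - 6 = 11] add 6: x sits inside (… - 6) ⇒ sub: x + 9 = 17.
Step 5. [x + 9 = 17] peel the +9: subtract 9 from each side ⇒ sub: x = 8.

Answer: x ∈ {8}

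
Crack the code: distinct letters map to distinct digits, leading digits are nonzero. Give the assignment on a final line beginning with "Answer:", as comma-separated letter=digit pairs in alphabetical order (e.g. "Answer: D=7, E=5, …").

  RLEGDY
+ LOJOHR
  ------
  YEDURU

Step 1. [col 1: Y + R ≡ U (mod 10)] U=5 is one option consistent with column 1 (Y + R ≡ U (mod 10), carry-in 0) — take it. So U=5.
Step 2. [col 1: Y + R ≡ U (mod 10)] Y=9 is one option consistent with column 1 (Y + R ≡ U (mod 10), carry-in 0) — take it, so Y=9.
Step 3. [col 1: Y + R ≡ U (mod 10)] column 1: given Y=9, U=5, carry-in 0, and digits 5,9 already taken and all letters distinct, Y+R≡U (mod 10) forces R=6 ⇒ R=6.
Step 4. [col 2: D + H ≡ R (mod 10)] D=4 is one option consistent with column 2 (D + H ≡ R (mod 10), carry-in 1) — take it. So D=4.
Step 5. [col 2: D + H ≡ R (mod 10)] from column 2 (D=4, R=6, carry-in 1, digits 4,5,6,9 already taken and all letters distinct): H must equal 1. So H=1.
Step 6. [col 3: G + O ≡ U (mod 10)] column 3 (G + O ≡ U (mod 10), carry-in 0) doesn't pin G yet; pick G=7 and continue ⇒ G=7.
Step 7. [col 3: G + O ≡ U (mod 10)] column 3: given G=7, U=5, carry-in 0, and digits 1,4,5,6,7,9 already taken and all letters distinct, G+O≡U (mod 10) forces O=8 ⇒ O=8.
Step 8. [col 4: E + J ≡ D (mod 10)] no forcing yet in column 4 (carry-in 1); J=3 is free and consistent — try it ⇒ J=3.
Step 9. [col 4: E + J ≡ D (mod 10)] from column 4 (J=3, D=4, carry-in 1, digits 1,3,4,5,6,7,8,9 already taken and all letters distinct): E must equal 0. So E=0.
Step 10. [col 5: L + O ≡ E (mod 10)] from column 5 (O=8, E=0, carry-in 0, digits 0,1,3,4,5,6,7,8,9 already taken and all letters distinct): L must equal 2 ⇒ L=2.

Answer: D=4, E=0, G=7, H=1, J=3, L=2, O=8, R=6, U=5, Y=9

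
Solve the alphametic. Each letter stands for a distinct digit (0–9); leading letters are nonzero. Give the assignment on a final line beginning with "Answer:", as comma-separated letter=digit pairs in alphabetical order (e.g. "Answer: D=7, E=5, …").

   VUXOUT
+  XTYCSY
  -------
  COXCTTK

Step 1. [col 1: T + Y ≡ K (mod 10)] Y=5 is one option consistent with column 1 (T + Y ≡ K (mod 10), carry-in 0) — take it, so Y=5.
Step 2. [col 1: T + Y ≡ K (mod 10)] no forcing yet in column 1 (carry-in 0); K=7 is free and consistent — try it, so K=7.
Step 3. [col 1: T + Y ≡ K (mod 10)] column 1 reads T+Y+carry(0)=K with Y=5, K=7; with digits 5,7 already taken and all letters distinct, the only value for T is 2. So T=2.
Step 4. [C] the sum has 7 digits but both addends have 6; that extra leading digit C is the final carry, namely 1, so C=1.
Step 5. [col 2: U + S ≡ T (mod 10)] S=9 is one option consistent with column 2 (U + S ≡ T (mod 10), carry-in 0) — take it. So S=9.
Step 6. [col 2: U + S ≡ T (mod 10)] in column 2 we have U+S≡T with carry-in 0; given S=9, T=2 and digits 1,2,5,7,9 already taken and all letters distinct, that pins U to 3. So U=3.
Step 7. [col 3: O + C ≡ T (mod 10)] column 3 reads O+C+carry(1)=T with C=1, T=2; with digits 1,2,3,5,7,9 already taken and all letters distinct, the only value for O is 0 ⇒ O=0.
Step 8. [col 4: X + Y ≡ C (mod 10)] in column 4 we have X+Y≡C with carry-in 0; given Y=5, C=1 and digits 0,1,2,3,5,7,9 already taken and all letters distinct, that pins X to 6 ⇒ X=6.
Step 9. [col 6: V + X ≡ O (mod 10)] column 6: given X=6, O=0, carry-in 0, and digits 0,1,2,3,5,6,7,9 already taken and all letters distinct, V+X≡O (mod 10) forces V=4. So V=4.

Answer: C=1, K=7, O=0, S=9, T=2, U=3, V=4, X=6, Y=5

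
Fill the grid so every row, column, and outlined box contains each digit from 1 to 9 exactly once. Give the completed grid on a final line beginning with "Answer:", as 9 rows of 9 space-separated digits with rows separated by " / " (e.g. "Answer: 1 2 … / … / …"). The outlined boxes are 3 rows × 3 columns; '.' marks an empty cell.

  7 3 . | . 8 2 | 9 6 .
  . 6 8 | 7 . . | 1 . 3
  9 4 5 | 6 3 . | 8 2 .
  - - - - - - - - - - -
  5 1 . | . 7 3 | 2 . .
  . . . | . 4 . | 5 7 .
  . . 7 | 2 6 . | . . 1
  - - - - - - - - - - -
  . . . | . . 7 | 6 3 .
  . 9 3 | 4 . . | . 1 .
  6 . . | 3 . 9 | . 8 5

Step 1. [r7c1∈{1,2,4,8}] 1 has one home in col 1: r7c1 ⇒ r7c1=1.
Step 2. [r6c1∈{3,4,8}] r6c1 is the only open cell in col 1 admitting 4, so r6c1=4.
Step 3. [r7c9∈{2,4,9}] row 7 places 9 nowhere but r7c9. So r7c9=9.
Step 4. [r6c2∈{8}] r6c2's peers cover all but 8. So r6c2=8.
Step 5. [r1c4∈{1,5}] row 1 places 5 nowhere but r1c4, so r1c4=5.
Step 6. [r5c2∈{2}] nothing but 2 survives at r5c2. So r5c2=2.
Step 7. [r5c4∈{1,8,9}] 1 has one home in col 4: r5c4. So r5c4=1.
Step 8. [r5c6∈{8}] nothing but 8 survives at r5c6, so r5c6=8.
Step 9. [r8c9∈{2,7}] in col 9, 2 fits only at r8c9. So r8c9=2.
Step 10. [r5c3∈{6,9}] in row 5, 9 fits only at r5c3, so r5c3=9.
Step 11. [r8c5∈{5}] r8c5 is down to just 5 ⇒ r8c5=5.
Step 12. [r7c5∈{2}] only 2 remains possible at r7c5 ⇒ r7c5=2.
Step 13. [r4c9∈{4,6,8}] row 4 places 8 nowhere but r4c9. So r4c9=8.
Step 14. [r4c8∈{4,9}] row 4 places 4 nowhere but r4c8. So r4c8=4.
Step 15. [r9c7∈{4,7}] across col 7, 4 lands solely at r9c7 ⇒ r9c7=4.
Step 16. [r9c3∈{2}] r9c3's peers cover all but 2, so r9c3=2.
Step 17. [r8c7∈{7}] nothing but 7 survives at r8c7. So r8c7=7.
Step 18. [r3c6∈{1}] r3c6's peers cover all but 1 ⇒ r3c6=1.
Step 19. [r1c3∈{1}] only 1 remains possible at r1c3. So r1c3=1.
Step 20. [r8c6∈{6}] r8c6 is down to just 6, so r8c6=6.
Step 21. [r4c3∈{6}] nothing but 6 survives at r4c3. So r4c3=6.
Step 22. [r1c9∈{4}] r1c9's peers cover all but 4. So r1c9=4.
Step 23. [r5c1∈{3}] only 3 remains possible at r5c1. So r5c1=3.
Step 24. [r6c8∈{9}] only 9 remains possible at r6c8, so r6c8=9.
Step 25. [r7c3∈{4}] only 4 remains possible at r7c3. So r7c3=4.
Step 26. [r2c1∈{2}] r2c1's peers cover all but 2, so r2c1=2.
Step 27. [r4c4∈{9}] r4c4 has the single candidate 9 ⇒ r4c4=9.
Step 28. [r5c9∈{6}] nothing but 6 survives at r5c9. So r5c9=6.
Step 29. [r3c9∈{7}] only 7 remains possible at r3c9, so r3c9=7.
Step 30. [r7c4∈{8}] r7c4's peers cover all but 8, so r7c4=8.
Step 31. [r2c5∈{9}] r2c5 is down to just 9, so r2c5=9.
Step 32. [r8c1∈{8}] r8c1's peers cover all but 8 ⇒ r8c1=8.
Step 33. [r9c5∈{1}] r9c5 has the single candidate 1, so r9c5=1.
Step 34. [r7c2∈{5}] only 5 remains possible at r7c2, so r7c2=5.
Step 35. [r2c8∈{5}] r2c8's peers cover all but 5. So r2c8=5.
Step 36. [r2c6∈{4}] only 4 remains possible at r2c6, so r2c6=4.
Step 37. [r6c7∈{3}] r6c7 is down to just 3, so r6c7=3.
Step 38. [r9c2∈{7}] r9c2's peers cover all but 7. So r9c2=7.
Step 39. [r6c6∈{5}] r6c6 has the single candidate 5, so r6c6=5.

Answer: 7 3 1 5 8 2 9 6 4 / 2 6 8 7 9 4 1 5 3 / 9 4 5 6 3 1 8 2 7 / 5 1 6 9 7 3 2 4 8 / 3 2 9 1 4 8 5 7 6 / 4 8 7 2 6 5 3 9 1 / 1 5 4 8 2 7 6 3 9 / 8 9 3 4 5 6 7 1 2 / 6 7 2 3 1 9 4 8 5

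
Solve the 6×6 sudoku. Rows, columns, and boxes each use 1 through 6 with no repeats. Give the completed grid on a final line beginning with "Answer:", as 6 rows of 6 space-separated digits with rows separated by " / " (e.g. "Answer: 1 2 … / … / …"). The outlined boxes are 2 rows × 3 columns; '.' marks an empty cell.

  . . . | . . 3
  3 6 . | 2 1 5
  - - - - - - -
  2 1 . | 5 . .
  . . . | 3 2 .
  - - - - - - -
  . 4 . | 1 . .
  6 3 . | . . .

Step 1. [r5c1∈{5}] r5c1's peers cover all but 5. So r5c1=5.
Step 2. [r2c3∈{4}] r2c3 has the single candidate 4 ⇒ r2c3=4.
Step 3. [r5c3∈{2}] r5c3 is down to just 2. So r5c3=2.
Step 4. [r5c6∈{6}] r5c6 has the single candidate 6, so r5c6=6.
Step 5. [r3c5∈{4,6}] r3c5 is the only open cell in box 4 admitting 6, so r3c5=6.
Step 6. [r6c4∈{4}] nothing but 4 survives at r6c4. So r6c4=4.
Step 7. [r4c2∈{5}] r4c2's peers cover all but 5, so r4c2=5.
Step 8. [r4c1∈{4}] r4c1 is down to just 4. So r4c1=4.
Step 9. [r1c3∈{1,5}] across row 1, 5 lands solely at r1c3 ⇒ r1c3=5.
Step 10. [r1c5∈{4}] only 4 remains possible at r1c5, so r1c5=4.
Step 11. [r5c5∈{3}] nothing but 3 survives at r5c5 ⇒ r5c5=3.
Step 12. [r4c6∈{1}] only 1 remains possible at r4c6 ⇒ r4c6=1.
Step 13. [r3c6∈{4}] r3c6 has the single candidate 4, so r3c6=4.
Step 14. [r3c3∈{3}] nothing but 3 survives at r3c3 ⇒ r3c3=3.
Step 15. [r1c4∈{6}] nothing but 6 survives at r1c4. So r1c4=6.
Step 16. [r6c6∈{2}] r6c6's peers cover all but 2. So r6c6=2.
Step 17. [r6c5∈{5}] r6c5 is down to just 5. So r6c5=5.
Step 18. [r1c2∈{2}] r1c2 is down to just 2 ⇒ r1c2=2.
Step 19. [r6c3∈{1}] r6c3's peers cover all but 1 ⇒ r6c3=1.
Step 20. [r4c3∈{6}] r4c3's peers cover all but 6 ⇒ r4c3=6.
Step 21. [r1c1∈{1}] r1c1 is down to just 1, so r1c1=1.

Answer: 1 2 5 6 4 3 / 3 6 4 2 1 5 / 2 1 3 5 6 4 / 4 5 6 3 2 1 / 5 4 2 1 3 6 / 6 3 1 4 5 2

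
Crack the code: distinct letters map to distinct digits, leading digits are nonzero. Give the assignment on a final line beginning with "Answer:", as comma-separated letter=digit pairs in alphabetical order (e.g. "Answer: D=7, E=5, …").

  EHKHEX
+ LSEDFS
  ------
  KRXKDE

Step 1. [col 1: X + S ≡ E (mod 10)] S=3 is one option consistent with column 1 (X + S ≡ E (mod 10), carry-in 0) — take it. So S=3.
Step 2. [col 1: X + S ≡ E (mod 10)] column 1 (X + S ≡ E (mod 10), carry-in 0) doesn't pin E yet; pick E=1 and continue ⇒ E=1.
Step 3. [col 1: X + S ≡ E (mod 10)] in column 1 we have X+S≡E with carry-in 0; given S=3, E=1 and digits 1,3 already taken and all letters distinct, that pins X to 8, so X=8.
Step 4. [col 2: E + F ≡ D (mod 10)] F=5 is one option consistent with column 2 (E + F ≡ D (mod 10), carry-in 1) — take it ⇒ F=5.
Step 5. [col 2: E + F ≡ D (mod 10)] column 2: given E=1, F=5, carry-in 1, and digits 1,3,5,8 already taken and all letters distinct, E+F≡D (mod 10) forces D=7. So D=7.
Step 6. [col 3: H + D ≡ K (mod 10)] no forcing yet in column 3 (carry-in 0); K=6 is free and consistent — try it ⇒ K=6.
Step 7. [col 3: H + D ≡ K (mod 10)] column 3: given D=7, K=6, carry-in 0, and digits 1,3,5,6,7,8 already taken and all letters distinct, H+D≡K (mod 10) forces H=9. So H=9.
Step 8. [col 5: H + S ≡ R (mod 10)] from column 5 (H=9, S=3, carry-in 0, digits 1,3,5,6,7,8,9 already taken and all letters distinct): R must equal 2. So R=2.
Step 9. [col 6: E + L ≡ K (mod 10)] in column 6 we have E+L≡K with carry-in 1; given E=1, K=6 and digits 1,2,3,5,6,7,8,9 already taken and all letters distinct, that pins L to 4, so L=4.

Answer: D=7, E=1, F=5, H=9, K=6, L=4, R=2, S=3, X=8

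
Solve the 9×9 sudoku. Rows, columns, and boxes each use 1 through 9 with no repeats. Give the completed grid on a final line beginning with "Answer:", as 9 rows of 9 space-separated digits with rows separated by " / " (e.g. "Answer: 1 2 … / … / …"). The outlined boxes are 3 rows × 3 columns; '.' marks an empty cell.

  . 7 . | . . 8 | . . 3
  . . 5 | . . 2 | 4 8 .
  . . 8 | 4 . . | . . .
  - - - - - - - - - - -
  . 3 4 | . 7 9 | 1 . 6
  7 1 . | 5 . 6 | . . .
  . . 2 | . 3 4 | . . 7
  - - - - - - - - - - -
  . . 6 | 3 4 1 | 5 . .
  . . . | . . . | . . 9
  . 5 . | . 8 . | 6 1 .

Step 1. [r2c4∈{1,6,7,9}] in row 2, 7 fits only at r2c4. So r2c4=7.
Step 2. [r2c1∈{1,3,6,9}] in row 2, 3 fits only at r2c1 ⇒ r2c1=3.
Step 3. [r3c9∈{1,2,5}] in col 9, 5 fits only at r3c9. So r3c9=5.
Step 4. [r5c3∈{9}] only 9 remains possible at r5c3. So r5c3=9.
Step 5. [r1c1∈{1,2,4,6,9}] in row 1, 4 fits only at r1c1, so r1c1=4.
Step 6. [r5c5∈{2}] nothing but 2 survives at r5c5 ⇒ r5c5=2.
Step 7. [r4c8∈{2,5}] row 4 places 2 nowhere but r4c8, so r4c8=2.
Step 8. [r1c5∈{1,5,6,9}] in row 1, 5 fits only at r1c5 ⇒ r1c5=5.
Step 9. [r1c3∈{1}] only 1 remains possible at r1c3. So r1c3=1.
Step 10. [r9c9∈{2,4}] in row 9, 4 fits only at r9c9, so r9c9=4.
Step 11. [r7c9∈{2,8}] col 9 places 2 nowhere but r7c9, so r7c9=2.
Step 12. [r8c7∈{3,7,8}] in box 9, 8 fits only at r8c7, so r8c7=8.
Step 13. [r9c4∈{2,9}] 9 has one home in box 8: r9c4, so r9c4=9.
Step 14. [r1c4∈{6}] nothing but 6 survives at r1c4, so r1c4=6.
Step 15. [r1c8∈{9}] r1c8 is down to just 9 ⇒ r1c8=9.
Step 16. [r2c2∈{6,9}] across row 2, 6 lands solely at r2c2. So r2c2=6.
Step 17. [r6c2∈{8}] r6c2 has the single candidate 8. So r6c2=8.
Step 18. [r8c8∈{3,7}] 3 has one home in box 9: r8c8. So r8c8=3.
Step 19. [r9c1∈{2}] nothing but 2 survives at r9c1, so r9c1=2.
Step 20. [r3c1∈{9}] r3c1 has the single candidate 9. So r3c1=9.
Step 21. [r8c3∈{7}] only 7 remains possible at r8c3. So r8c3=7.
Step 22. [r3c7∈{2,7}] across col 7, 7 lands solely at r3c7. So r3c7=7.
Step 23. [r6c8∈{5}] nothing but 5 survives at r6c8. So r6c8=5.
Step 24. [r3c5∈{1}] r3c5 is down to just 1. So r3c5=1.
Step 25. [r5c9∈{8}] r5c9's peers cover all but 8. So r5c9=8.
Step 26. [r2c5∈{9}] r2c5 has the single candidate 9, so r2c5=9.
Step 27. [r3c8∈{6}] r3c8's peers cover all but 6. So r3c8=6.
Step 28. [r9c6∈{7}] r9c6 is down to just 7. So r9c6=7.
Step 29. [r9c3∈{3}] r9c3 is down to just 3. So r9c3=3.
Step 30. [r7c8∈{7}] r7c8 has the single candidate 7 ⇒ r7c8=7.
Step 31. [r7c2∈{9}] r7c2 is down to just 9. So r7c2=9.
Step 32. [r4c1∈{5}] r4c1 has the single candidate 5 ⇒ r4c1=5.
Step 33. [r8c5∈{6}] r8c5 has the single candidate 6, so r8c5=6.
Step 34. [r8c4∈{2}] r8c4 has the single candidate 2, so r8c4=2.
Step 35. [r6c7∈{9}] nothing but 9 survives at r6c7, so r6c7=9.
Step 36. [r7c1∈{8}] only 8 remains possible at r7c1, so r7c1=8.
Step 37. [r6c1∈{6}] r6c1 has the single candidate 6 ⇒ r6c1=6.
Step 38. [r5c8∈{4}] only 4 remains possible at r5c8. So r5c8=4.
Step 39. [r4c4∈{8}] only 8 remains possible at r4c4, so r4c4=8.
Step 40. [r2c9∈{1}] r2c9 has the single candidate 1. So r2c9=1.
Step 41. [r8c1∈{1}] r8c1 has the single candidate 1 ⇒ r8c1=1.
Step 42. [r5c7∈{3}] r5c7 is down to just 3 ⇒ r5c7=3.
Step 43. [r6c4∈{1}] r6c4 has the single candidate 1. So r6c4=1.
Step 44. [r8c2∈{4}] nothing but 4 survives at r8c2 ⇒ r8c2=4.
Step 45. [r8c6∈{5}] nothing but 5 survives at r8c6, so r8c6=5.
Step 46. [r1c7∈{2}] r1c7 has the single candidate 2 ⇒ r1c7=2.
Step 47. [r3c6∈{3}] only 3 remains possible at r3c6. So r3c6=3.
Step 48. [r3c2∈{2}] r3c2's peers cover all but 2. So r3c2=2.

Answer: 4 7 1 6 5 8 2 9 3 / 3 6 5 7 9 2 4 8 1 / 9 2 8 4 1 3 7 6 5 / 5 3 4 8 7 9 1 2 6 / 7 1 9 5 2 6 3 4 8 / 6 8 2 1 3 4 9 5 7 / 8 9 6 3 4 1 5 7 2 / 1 4 7 2 6 5 8 3 9 / 2 5 3 9 8 7 6 1 4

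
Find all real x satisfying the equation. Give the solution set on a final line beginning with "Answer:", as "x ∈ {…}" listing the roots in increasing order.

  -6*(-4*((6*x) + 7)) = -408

Step 1. [-6*(-4*((6*x) + 7)) = -408] LHS = -6·(…); ÷-6 both sides, so div: -4*((6*x) + 7) = 68.
Step 2. [-4*((6*x) + 7) = 68] -4·(inner) — divide through by -4 ⇒ div: (6*x) + 7 = -17.
Step 3. [(6*x) + 7 = -17] 7 comes off first (subtract 7), so sub: 6*x = -24.
Step 4. [6*x = -24] divide by the outer 6. So div: x = -4.

Answer: x ∈ {-4}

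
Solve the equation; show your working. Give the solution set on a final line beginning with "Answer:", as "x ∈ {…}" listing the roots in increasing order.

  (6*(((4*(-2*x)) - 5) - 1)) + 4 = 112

Step 1. [(6*(((4*(-2*x)) - 5) - 1)) + 4 = 112] 4 comes off first (subtract 4) ⇒ sub: 6*(((4*(-2*x)) - 5) - 1) = 108.
Step 2. [6*(((4*(-2*x)) - 5) - 1) = 108] 6·(inner) — divide through by 6 ⇒ div: ((4*(-2*x)) - 5) - 1 = 18.
Step 3. [((4*(-2*x)) - 5) - 1 = 18] add 1: x sits inside (… - 1), so sub: (4*(-2*x)) - 5 = 19.
Step 4. [(4*(-2*x)) - 5 = 19] 5 comes off first (add 5) ⇒ sub: 4*(-2*x) = 24.
Step 5. [4*(-2*x) = 24] divide by the outer 4. So div: -2*x = 6.
Step 6. [-2*x = 6] -2·(inner) — divide through by -2 ⇒ div: x = -3.

Answer: x ∈ {-3}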